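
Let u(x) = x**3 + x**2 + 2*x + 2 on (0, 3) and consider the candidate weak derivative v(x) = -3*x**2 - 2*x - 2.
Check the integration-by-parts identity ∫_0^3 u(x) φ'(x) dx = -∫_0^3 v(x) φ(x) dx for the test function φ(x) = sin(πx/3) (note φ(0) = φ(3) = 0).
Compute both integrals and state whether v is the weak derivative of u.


LHS = -111/π + 324/π^3, RHS = -324/π^3 + 111/π. No, v is not the weak derivative of u.

u(x) = x**3 + x**2 + 2*x + 2, classical derivative u'(x) = 3*x**2 + 2*x + 2.
φ(x) = sin(πx/3), so φ'(x) = π*cos(π*x/3)/3.
Note φ(0) = φ(3) = 0, so the boundary term u·φ vanishes.
LHS = ∫_0^3 u(x) φ'(x) dx = ∫_0^3 (π*x^3*cos(π*x/3)/3 + π*x^2*cos(π*x/3)/3 + 2*π*x*cos(π*x/3)/3 + 2*π*cos(π*x/3)/3) dx. Term by term:
  ∫_0^3 2*π*cos(π*x/3)/3 dx = 0;  ∫_0^3 π*x^2*cos(π*x/3)/3 dx = -18/π;  ∫_0^3 π*x^3*cos(π*x/3)/3 dx = -81/π + 324/π^3;
  ∫_0^3 2*π*x*cos(π*x/3)/3 dx = -12/π.
Sum: 0 − 18/π + -81/π + 324/π^3 − 12/π = -111/π + 324/π^3.
So LHS = -111/π + 324/π^3.
∫_0^3 v(x) φ(x) dx = ∫_0^3 (-3*x^2*sin(π*x/3) - 2*x*sin(π*x/3) - 2*sin(π*x/3)) dx. Term by term:
  ∫_0^3 -2*sin(π*x/3) dx = -12/π;  ∫_0^3 -3*x^2*sin(π*x/3) dx = -81/π + 324/π^3;  ∫_0^3 -2*x*sin(π*x/3) dx = -18/π.
Sum: -12/π + -81/π + 324/π^3 − 18/π = -111/π + 324/π^3.
So RHS = -∫_0^3 v(x) φ(x) dx = -324/π^3 + 111/π.
LHS − RHS = -222/π + 648/π^3 ≠ 0, so the identity fails.
(For a valid weak derivative the identity must hold for EVERY test function, in particular this one. The failure shows v is NOT the weak derivative of u.)
Correct weak derivative would be u'(x) = 3*x**2 + 2*x + 2.


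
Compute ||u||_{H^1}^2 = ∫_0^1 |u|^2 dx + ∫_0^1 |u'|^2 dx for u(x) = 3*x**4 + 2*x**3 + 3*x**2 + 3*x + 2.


||u||_{H^1}^2 = 7291/35

The H^1 norm (squared) on an interval (0, L) is
  ||u||_{H^1}^2 = ∫_0^L u(x)^2 dx + ∫_0^L u'(x)^2 dx.
Compute u'(x) = 12*x**3 + 6*x**2 + 6*x + 3.
Then u(x)^2 = 9*x**8 + 12*x**7 + 22*x**6 + 30*x**5 + 33*x**4 + 26*x**3 + 21*x**2 + 12*x + 4 and u'(x)^2 = 144*x**6 + 144*x**5 + 180*x**4 + 144*x**3 + 72*x**2 + 36*x + 9.
Integrate each monomial from 0 to 1 using ∫_0^1 c·x^n dx = c·1^(n+1)/(n+1):
  ∫_0^1 u(x)^2 dx = ∫_0^1 (9*x^8 + 12*x^7 + 22*x^6 + 30*x^5 + 33*x^4 + 26*x^3 + 21*x^2 + 12*x + 4) dx. Term by term:
    ∫_0^1 9*x^8 dx = 1;  ∫_0^1 12*x^7 dx = 3/2;  ∫_0^1 22*x^6 dx = 22/7;
    ∫_0^1 30*x^5 dx = 5;  ∫_0^1 33*x^4 dx = 33/5;  ∫_0^1 26*x^3 dx = 13/2;
    ∫_0^1 21*x^2 dx = 7;  ∫_0^1 12*x dx = 6;  ∫_0^1 4 dx = 4.
  Sum: 1 + 3/2 + 22/7 + 5 + 33/5 + 13/2 + 7 + 6 + 4 = 1426/35.
  ∫_0^1 u'(x)^2 dx = ∫_0^1 (144*x^6 + 144*x^5 + 180*x^4 + 144*x^3 + 72*x^2 + 36*x + 9) dx. Term by term:
    ∫_0^1 144*x^6 dx = 144/7;  ∫_0^1 144*x^5 dx = 24;  ∫_0^1 180*x^4 dx = 36;
    ∫_0^1 144*x^3 dx = 36;  ∫_0^1 72*x^2 dx = 24;  ∫_0^1 36*x dx = 18;
    ∫_0^1 9 dx = 9.
  Sum: 144/7 + 24 + 36 + 36 + 24 + 18 + 9 = 1173/7.
Adding: ||u||_{H^1}^2 = 1426/35 + 1173/7 = 7291/35.


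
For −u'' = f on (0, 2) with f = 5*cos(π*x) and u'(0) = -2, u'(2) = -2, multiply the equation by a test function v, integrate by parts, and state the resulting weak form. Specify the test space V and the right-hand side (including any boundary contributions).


V = H^1(0, 2) (v unrestricted at boundary; u is determined up to an additive constant); weak form: ∫_0^2 u'v' dx = ∫_0^2 (5*cos(π*x)) v dx − 2·v(2) + 2·v(0) for all v ∈ V.

Multiply both sides by a test function v and integrate from 0 to 2:
  ∫_0^2 −u''(x) v(x) dx = ∫_0^2 f(x) v(x) dx.
Integrate the LHS by parts once:
  ∫_0^2 −u'' v dx = −[u'(x) v(x)]_0^2 + ∫_0^2 u'(x) v'(x) dx.
Thus ∫_0^2 u'(x) v'(x) dx = ∫_0^2 f(x) v(x) dx + [u'(x) v(x)]_0^2.
Choose V so that boundary terms are either known or forced to vanish.
u has inhomogeneous Neumann u'(0) = -2, u'(2) = -2. [u' v]_0^2 = (-2)·v(2) − (-2)·v(0) = − 2·v(2) + 2·v(0). Take V = H^1(0, 2); boundary term becomes part of RHS.
Weak formulation: find u (satisfying any essential BC) such that ∫_0^2 u'(x) v'(x) dx = ∫_0^2 f v dx − 2·v(2) + 2·v(0) for all v ∈ V (Neumann data are natural BCs: they enter the RHS as boundary terms).
Substituting f(x) = 5*cos(π*x), the right-hand side is ∫_0^2 (5*cos(π*x)) v dx − 2·v(2) + 2·v(0).
Compatibility check (pure Neumann): taking v ≡ 1 ∈ V gives 0 = ∫_0^2 f dx + (-2) − (-2), i.e. ∫_0^2 f dx must equal u'(0) − u'(2) = 0. Indeed ∫_0^2 (5*cos(π*x)) dx = 0, so the data are compatible. The solution is then unique only up to an additive constant (fix it e.g. by requiring ∫_0^2 u dx = 0).


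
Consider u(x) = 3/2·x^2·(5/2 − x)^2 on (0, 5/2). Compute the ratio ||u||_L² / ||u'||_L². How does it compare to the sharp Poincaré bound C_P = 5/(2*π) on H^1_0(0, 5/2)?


||u||_L² / ||u'||_L² = 5*sqrt(3)/12 < C_P = 5/(2*π).

u(x) = 3/2·x^2·(5/2 − x)^2, so u'(x) = 3*x*(2*x - 5)*(4*x - 5)/4.
u(x) = 3/2·x^2·(5/2 − x)^2 vanishes at x = 0 and x = 5/2, so u ∈ H^1_0(0, 5/2). Differentiate via the product rule and integrate the resulting polynomials term by term.
  ∫_0^5/2 u² dx = ∫_0^5/2 (9*x^8/4 - 45*x^7/2 + 675*x^6/8 - 1125*x^5/8 + 5625*x^4/64) dx. Term by term:
    ∫_0^5/2 9*x^8/4 dx = 1953125/2048;  ∫_0^5/2 -45*x^7/2 dx = -17578125/4096;  ∫_0^5/2 675*x^6/8 dx = 52734375/7168;
    ∫_0^5/2 -1125*x^5/8 dx = -5859375/1024;  ∫_0^5/2 5625*x^4/64 dx = 3515625/2048.
  Sum: 1953125/2048 − 17578125/4096 + 52734375/7168 − 5859375/1024 + 3515625/2048 = 390625/28672.
  ∫_0^5/2 (u')² dx = ∫_0^5/2 (36*x^6 - 270*x^5 + 2925*x^4/4 - 3375*x^3/4 + 5625*x^2/16) dx. Term by term:
    ∫_0^5/2 36*x^6 dx = 703125/224;  ∫_0^5/2 -270*x^5 dx = -703125/64;  ∫_0^5/2 2925*x^4/4 dx = 1828125/128;
    ∫_0^5/2 -3375*x^3/4 dx = -2109375/256;  ∫_0^5/2 5625*x^2/16 dx = 234375/128.
  Sum: 703125/224 − 703125/64 + 1828125/128 − 2109375/256 + 234375/128 = 46875/1792.
∫_0^5/2 u² dx = 390625/28672, so ||u||_L² = 625*sqrt(7)/448.
∫_0^5/2 (u')² dx = 46875/1792, so ||u'||_L² = 125*sqrt(21)/112.
Ratio ||u||_L² / ||u'||_L² = 5*sqrt(3)/12.
Sharp Poincaré constant on H^1_0(0, 5/2) is C_P = L/π = 5/(2*π), achieved by sin(2*π/5·x).
A polynomial bump cannot attain the sharp Poincaré constant (only the first sine eigenfunction does), so the ratio is strictly less than C_P, consistent with ||u||_L² ≤ C_P ||u'||_L².


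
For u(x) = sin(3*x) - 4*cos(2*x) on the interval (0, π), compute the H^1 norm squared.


||u||_{H^1(0,π)}^2 = -48 + 45*π

u'(x) = 8*sin(2*x) + 3*cos(3*x).
Expand u² and (u')² and integrate term by term on (0, π), using: for integers n ≥ 1, ∫_0^π sin²(nx) dx = ∫_0^π cos²(nx) dx = π/2; for n ≠ n', ∫_0^π sin(nx)sin(n'x) dx = ∫_0^π cos(nx)cos(n'x) dx = 0; and by product-to-sum, ∫_0^π sin(nx)cos(n'x) dx = ½∫_0^π [sin((n+n')x) + sin((n−n')x)] dx, which is 0 when n+n' is even and 2n/(n²−n'²) when n+n' is odd (it need not vanish on (0, π)).
  u² squared terms: (-4)²·∫cos(2x)² dx = 16·π/2 = 8*π;  (1)²·∫sin(3x)² dx = 1·π/2 = π/2.
  u² cross terms: 2·(-4)·(1)·∫cos(2x)·sin(3x) dx = -8·(6/5) = -48/5.
  So ∫_0^π u² dx = 8*π + π/2 − 48/5 = -48/5 + 17*π/2.
  (u')² squared terms: (3)²·∫cos(3x)² dx = 9·π/2 = 9*π/2;  (8)²·∫sin(2x)² dx = 64·π/2 = 32*π.
  (u')² cross terms: 2·(3)·(8)·∫cos(3x)·sin(2x) dx = 48·(-4/5) = -192/5.
  So ∫_0^π (u')² dx = 9*π/2 + 32*π − 192/5 = -192/5 + 73*π/2.
||u||_{H^1}^2 = (-48/5 + 17*π/2) + (-192/5 + 73*π/2) = -48 + 45*π.


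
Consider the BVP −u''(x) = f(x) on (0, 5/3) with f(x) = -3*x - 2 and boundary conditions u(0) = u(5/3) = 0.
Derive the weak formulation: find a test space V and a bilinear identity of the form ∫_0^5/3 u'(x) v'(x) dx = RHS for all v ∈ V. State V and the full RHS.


V = H^1_0(0, 5/3) (so v(0) = v(5/3) = 0); weak form: ∫_0^5/3 u'v' dx = ∫_0^5/3 (-3*x - 2) v dx for all v ∈ V.

Multiply both sides by a test function v and integrate from 0 to 5/3:
  ∫_0^5/3 −u''(x) v(x) dx = ∫_0^5/3 f(x) v(x) dx.
Integrate the LHS by parts once:
  ∫_0^5/3 −u'' v dx = −[u'(x) v(x)]_0^5/3 + ∫_0^5/3 u'(x) v'(x) dx.
Thus ∫_0^5/3 u'(x) v'(x) dx = ∫_0^5/3 f(x) v(x) dx + [u'(x) v(x)]_0^5/3.
Choose V so that boundary terms are either known or forced to vanish.
u is Dirichlet: u(0) = u(5/3) = 0. Let V = H^1_0(0, 5/3); then v(0) = v(5/3) = 0, and [u' v]_0^5/3 = 0.
Weak formulation: find u (satisfying any essential BC) such that ∫_0^5/3 u'(x) v'(x) dx = ∫_0^5/3 f v dx for all v ∈ V.
Substituting f(x) = -3*x - 2, the right-hand side is ∫_0^5/3 (-3*x - 2) v dx.


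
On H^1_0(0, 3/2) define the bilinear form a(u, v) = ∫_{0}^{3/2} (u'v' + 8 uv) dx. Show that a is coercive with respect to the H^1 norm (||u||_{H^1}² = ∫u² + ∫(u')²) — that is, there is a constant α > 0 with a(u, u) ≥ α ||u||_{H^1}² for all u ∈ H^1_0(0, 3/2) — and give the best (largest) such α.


α = 1

Coercivity of a(·,·) on H^1_0(0, 3/2) means a(u, u) ≥ α ||u||_{H^1}² for every u ∈ H^1_0.
The interval has length L = 3/2, and Poincaré/coercivity depend only on L. Here a(u, u) = ∫(u')² + (8)·∫u².
Here c = 8 ≥ 1, so a(u,u) = ∫(u')² + c∫u² ≥ ∫(u')² + ∫u² = ||u||_{H^1}², i.e. α = 1 works. No larger α is possible: a(u,u) ≥ α||u||_{H^1}² means (1−α)∫(u')² ≥ (α−c)∫u², and for the modes u_n = sin(nπ(x−x₀)/L) (x₀ the left endpoint) one has ∫u_n²/∫(u_n')² = (L/(nπ))² → 0, so a(u_n,u_n)/||u_n||_{H^1}² → 1. Hence the optimal constant is α = 1.
Therefore α = 1.


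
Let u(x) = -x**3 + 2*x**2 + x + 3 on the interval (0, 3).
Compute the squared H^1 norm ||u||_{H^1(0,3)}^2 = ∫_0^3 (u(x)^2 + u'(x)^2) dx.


||u||_{H^1}^2 = 9417/70

The H^1 norm (squared) on an interval (0, L) is
  ||u||_{H^1}^2 = ∫_0^L u(x)^2 dx + ∫_0^L u'(x)^2 dx.
Compute u'(x) = -3*x**2 + 4*x + 1.
Then u(x)^2 = x**6 - 4*x**5 + 2*x**4 - 2*x**3 + 13*x**2 + 6*x + 9 and u'(x)^2 = 9*x**4 - 24*x**3 + 10*x**2 + 8*x + 1.
Integrate each monomial from 0 to 3 using ∫_0^3 c·x^n dx = c·3^(n+1)/(n+1):
  ∫_0^3 u(x)^2 dx = ∫_0^3 (x^6 - 4*x^5 + 2*x^4 - 2*x^3 + 13*x^2 + 6*x + 9) dx. Term by term:
    ∫_0^3 x^6 dx = 2187/7;  ∫_0^3 -4*x^5 dx = -486;  ∫_0^3 2*x^4 dx = 486/5;
    ∫_0^3 -2*x^3 dx = -81/2;  ∫_0^3 13*x^2 dx = 117;  ∫_0^3 6*x dx = 27;
    ∫_0^3 9 dx = 27.
  Sum: 2187/7 − 486 + 486/5 − 81/2 + 117 + 27 + 27 = 3789/70.
  ∫_0^3 u'(x)^2 dx = ∫_0^3 (9*x^4 - 24*x^3 + 10*x^2 + 8*x + 1) dx. Term by term:
    ∫_0^3 9*x^4 dx = 2187/5;  ∫_0^3 -24*x^3 dx = -486;  ∫_0^3 10*x^2 dx = 90;
    ∫_0^3 8*x dx = 36;  ∫_0^3 1 dx = 3.
  Sum: 2187/5 − 486 + 90 + 36 + 3 = 402/5.
Adding: ||u||_{H^1}^2 = 3789/70 + 402/5 = 9417/70.


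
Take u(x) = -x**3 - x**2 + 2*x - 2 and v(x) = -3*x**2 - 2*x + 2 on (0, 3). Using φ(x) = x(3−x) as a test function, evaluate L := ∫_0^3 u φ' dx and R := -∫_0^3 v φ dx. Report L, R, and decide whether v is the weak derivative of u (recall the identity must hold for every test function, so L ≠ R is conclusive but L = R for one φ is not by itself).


LHS = 819/20, RHS = 819/20. Yes, v = u' weakly.

u(x) = -x**3 - x**2 + 2*x - 2, classical derivative u'(x) = -3*x**2 - 2*x + 2.
φ(x) = x(3−x), so φ'(x) = 3 - 2*x.
Note φ(0) = φ(3) = 0, so the boundary term u·φ vanishes.
LHS = ∫_0^3 u(x) φ'(x) dx = ∫_0^3 (2*x^4 - x^3 - 7*x^2 + 10*x - 6) dx. Term by term:
  ∫_0^3 2*x^4 dx = 486/5;  ∫_0^3 -x^3 dx = -81/4;  ∫_0^3 -7*x^2 dx = -63;
  ∫_0^3 10*x dx = 45;  ∫_0^3 -6 dx = -18.
Sum: 486/5 − 81/4 − 63 + 45 − 18 = 819/20.
So LHS = 819/20.
∫_0^3 v(x) φ(x) dx = ∫_0^3 (3*x^4 - 7*x^3 - 8*x^2 + 6*x) dx. Term by term:
  ∫_0^3 3*x^4 dx = 729/5;  ∫_0^3 -7*x^3 dx = -567/4;  ∫_0^3 -8*x^2 dx = -72;
  ∫_0^3 6*x dx = 27.
Sum: 729/5 − 567/4 − 72 + 27 = -819/20.
So RHS = -∫_0^3 v(x) φ(x) dx = 819/20.
LHS = RHS, so the identity holds for this test φ.
Moreover u is smooth here and v(x) = u'(x) = -3*x**2 - 2*x + 2 pointwise, so the identity holds for every test function. Hence v is the weak derivative of u.


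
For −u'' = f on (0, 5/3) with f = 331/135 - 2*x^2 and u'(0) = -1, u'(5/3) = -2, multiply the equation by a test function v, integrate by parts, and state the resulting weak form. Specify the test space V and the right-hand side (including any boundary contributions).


V = H^1(0, 5/3) (v unrestricted at boundary; u is determined up to an additive constant); weak form: ∫_0^5/3 u'v' dx = ∫_0^5/3 (331/135 - 2*x^2) v dx − 2·v(5/3) + v(0) for all v ∈ V.

Multiply both sides by a test function v and integrate from 0 to 5/3:
  ∫_0^5/3 −u''(x) v(x) dx = ∫_0^5/3 f(x) v(x) dx.
Integrate the LHS by parts once:
  ∫_0^5/3 −u'' v dx = −[u'(x) v(x)]_0^5/3 + ∫_0^5/3 u'(x) v'(x) dx.
Thus ∫_0^5/3 u'(x) v'(x) dx = ∫_0^5/3 f(x) v(x) dx + [u'(x) v(x)]_0^5/3.
Choose V so that boundary terms are either known or forced to vanish.
u has inhomogeneous Neumann u'(0) = -1, u'(5/3) = -2. [u' v]_0^5/3 = (-2)·v(5/3) − (-1)·v(0) = − 2·v(5/3) + v(0). Take V = H^1(0, 5/3); boundary term becomes part of RHS.
Weak formulation: find u (satisfying any essential BC) such that ∫_0^5/3 u'(x) v'(x) dx = ∫_0^5/3 f v dx − 2·v(5/3) + v(0) for all v ∈ V (Neumann data are natural BCs: they enter the RHS as boundary terms).
Substituting f(x) = 331/135 - 2*x^2, the right-hand side is ∫_0^5/3 (331/135 - 2*x^2) v dx − 2·v(5/3) + v(0).
Compatibility check (pure Neumann): taking v ≡ 1 ∈ V gives 0 = ∫_0^5/3 f dx + (-2) − (-1), i.e. ∫_0^5/3 f dx must equal u'(0) − u'(5/3) = 1. Indeed ∫_0^5/3 (331/135 - 2*x^2) dx = 1, so the data are compatible. The solution is then unique only up to an additive constant (fix it e.g. by requiring ∫_0^5/3 u dx = 0).


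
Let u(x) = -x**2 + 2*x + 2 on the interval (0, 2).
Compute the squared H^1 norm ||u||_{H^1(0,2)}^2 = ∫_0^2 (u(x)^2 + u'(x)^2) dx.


||u||_{H^1}^2 = 256/15

The H^1 norm (squared) on an interval (0, L) is
  ||u||_{H^1}^2 = ∫_0^L u(x)^2 dx + ∫_0^L u'(x)^2 dx.
Compute u'(x) = 2 - 2*x.
Then u(x)^2 = x**4 - 4*x**3 + 8*x + 4 and u'(x)^2 = 4*x**2 - 8*x + 4.
Integrate each monomial from 0 to 2 using ∫_0^2 c·x^n dx = c·2^(n+1)/(n+1):
  ∫_0^2 u(x)^2 dx = ∫_0^2 (x^4 - 4*x^3 + 8*x + 4) dx. Term by term:
    ∫_0^2 x^4 dx = 32/5;  ∫_0^2 -4*x^3 dx = -16;  ∫_0^2 8*x dx = 16;
    ∫_0^2 4 dx = 8.
  Sum: 32/5 − 16 + 16 + 8 = 72/5.
  ∫_0^2 u'(x)^2 dx = ∫_0^2 (4*x^2 - 8*x + 4) dx. Term by term:
    ∫_0^2 4*x^2 dx = 32/3;  ∫_0^2 -8*x dx = -16;  ∫_0^2 4 dx = 8.
  Sum: 32/3 − 16 + 8 = 8/3.
Adding: ||u||_{H^1}^2 = 72/5 + 8/3 = 256/15.


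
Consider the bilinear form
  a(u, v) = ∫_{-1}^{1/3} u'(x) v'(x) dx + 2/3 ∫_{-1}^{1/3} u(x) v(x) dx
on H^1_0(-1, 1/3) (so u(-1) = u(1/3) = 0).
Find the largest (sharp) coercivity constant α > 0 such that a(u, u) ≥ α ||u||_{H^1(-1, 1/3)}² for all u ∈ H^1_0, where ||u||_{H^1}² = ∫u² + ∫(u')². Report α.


α = (32 + 27*π^2)/(3*(16 + 9*π^2))

Coercivity of a(·,·) on H^1_0(-1, 1/3) means a(u, u) ≥ α ||u||_{H^1}² for every u ∈ H^1_0.
The interval has length L = 4/3, and Poincaré/coercivity depend only on L. Here a(u, u) = ∫(u')² + (2/3)·∫u².
Here 0 < c = 2/3 < 1. The condition a(u,u) ≥ α||u||_{H^1}² reads (1−α)∫(u')² ≥ (α−c)∫u². Any admissible α is ≤ 1 (rapidly oscillating u have ∫u²/∫(u')² → 0), and α = 1 would force 0 ≥ (1−c)∫u², impossible since c < 1; so 1−α > 0. By the sharp Poincaré inequality on H^1_0 of an interval of length L, ∫(u')² ≥ (π/L)²∫u² with equality for the first sine mode sin(π(x−x₀)/L) (x₀ the left endpoint), so the inequality holds for all u iff (1−α)(π/L)² ≥ α − c, i.e. α ≤ ((π/L)² + c)/((π/L)² + 1) = (1 + c(L/π)²)/(1 + (L/π)²). With (π/L)² = 9*π^2/16 and c = 2/3, the largest admissible constant is α = ((π/L)² + c)/((π/L)² + 1).
Simplifying, α = (32 + 27*π^2)/(3*(16 + 9*π^2)).


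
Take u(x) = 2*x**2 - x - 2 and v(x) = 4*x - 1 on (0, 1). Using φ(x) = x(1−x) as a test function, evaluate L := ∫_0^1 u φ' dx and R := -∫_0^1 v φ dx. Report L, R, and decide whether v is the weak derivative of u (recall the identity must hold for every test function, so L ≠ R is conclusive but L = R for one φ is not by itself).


LHS = -1/6, RHS = -1/6. Yes, v = u' weakly.

u(x) = 2*x**2 - x - 2, classical derivative u'(x) = 4*x - 1.
φ(x) = x(1−x), so φ'(x) = 1 - 2*x.
Note φ(0) = φ(1) = 0, so the boundary term u·φ vanishes.
LHS = ∫_0^1 u(x) φ'(x) dx = ∫_0^1 (-4*x^3 + 4*x^2 + 3*x - 2) dx. Term by term:
  ∫_0^1 -4*x^3 dx = -1;  ∫_0^1 4*x^2 dx = 4/3;  ∫_0^1 3*x dx = 3/2;
  ∫_0^1 -2 dx = -2.
Sum: -1 + 4/3 + 3/2 − 2 = -1/6.
So LHS = -1/6.
∫_0^1 v(x) φ(x) dx = ∫_0^1 (-4*x^3 + 5*x^2 - x) dx. Term by term:
  ∫_0^1 -4*x^3 dx = -1;  ∫_0^1 5*x^2 dx = 5/3;  ∫_0^1 -x dx = -1/2.
Sum: -1 + 5/3 − 1/2 = 1/6.
So RHS = -∫_0^1 v(x) φ(x) dx = -1/6.
LHS = RHS, so the identity holds for this test φ.
Moreover u is smooth here and v(x) = u'(x) = 4*x - 1 pointwise, so the identity holds for every test function. Hence v is the weak derivative of u.


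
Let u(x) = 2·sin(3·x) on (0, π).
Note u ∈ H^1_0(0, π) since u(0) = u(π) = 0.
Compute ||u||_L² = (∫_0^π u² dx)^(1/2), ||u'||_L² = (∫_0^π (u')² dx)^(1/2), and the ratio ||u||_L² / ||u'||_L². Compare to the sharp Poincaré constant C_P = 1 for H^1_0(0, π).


||u||_L² / ||u'||_L² = 1/3 < C_P = 1.

u(x) = 2·sin(3·x), so u'(x) = 6*cos(3*x).
Writing u(x) = A·sin(kπx/L) with A = 2 and k = 3, use ∫_0^L sin²(kπx/L) dx = L/2 and ∫_0^L cos²(kπx/L) dx = L/2.
u² = 4·sin²(3·x) and (u')² = 36·cos²(3·x), and each of sin², cos² integrates to L/2 = π/2 over (0, π).
∫_0^π u² dx = 2*π, so ||u||_L² = sqrt(2)*sqrt(π).
∫_0^π (u')² dx = 18*π, so ||u'||_L² = 3*sqrt(2)*sqrt(π).
Ratio ||u||_L² / ||u'||_L² = 1/3.
Sharp Poincaré constant on H^1_0(0, π) is C_P = L/π = 1, achieved by sin(x).
This is the k = 3 harmonic; the ratio L/(kπ) is strictly less than C_P = L/π, consistent with the sharp inequality ||u||_L² ≤ C_P ||u'||_L².


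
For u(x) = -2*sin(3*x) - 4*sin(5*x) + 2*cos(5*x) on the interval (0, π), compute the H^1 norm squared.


||u||_{H^1(0,π)}^2 = 280*π

u'(x) = -10*sin(5*x) - 6*cos(3*x) - 20*cos(5*x).
Expand u² and (u')² and integrate term by term on (0, π), using: for integers n ≥ 1, ∫_0^π sin²(nx) dx = ∫_0^π cos²(nx) dx = π/2; for n ≠ n', ∫_0^π sin(nx)sin(n'x) dx = ∫_0^π cos(nx)cos(n'x) dx = 0; and by product-to-sum, ∫_0^π sin(nx)cos(n'x) dx = ½∫_0^π [sin((n+n')x) + sin((n−n')x)] dx, which is 0 when n+n' is even and 2n/(n²−n'²) when n+n' is odd (it need not vanish on (0, π)).
  u² squared terms: (-4)²·∫sin(5x)² dx = 16·π/2 = 8*π;  (-2)²·∫sin(3x)² dx = 4·π/2 = 2*π;  (2)²·∫cos(5x)² dx = 4·π/2 = 2*π.
  u² cross terms: 2·(-4)·(-2)·∫sin(5x)·sin(3x) dx = 16·(0) = 0;  2·(-4)·(2)·∫sin(5x)·cos(5x) dx = -16·(0) = 0;  2·(-2)·(2)·∫sin(3x)·cos(5x) dx = -8·(0) = 0.
  So ∫_0^π u² dx = 8*π + 2*π + 2*π + 0 + 0 + 0 = 12*π.
  (u')² squared terms: (-20)²·∫cos(5x)² dx = 400·π/2 = 200*π;  (-10)²·∫sin(5x)² dx = 100·π/2 = 50*π;  (-6)²·∫cos(3x)² dx = 36·π/2 = 18*π.
  (u')² cross terms: 2·(-20)·(-10)·∫cos(5x)·sin(5x) dx = 400·(0) = 0;  2·(-20)·(-6)·∫cos(5x)·cos(3x) dx = 240·(0) = 0;  2·(-10)·(-6)·∫sin(5x)·cos(3x) dx = 120·(0) = 0.
  So ∫_0^π (u')² dx = 200*π + 50*π + 18*π + 0 + 0 + 0 = 268*π.
||u||_{H^1}^2 = (12*π) + (268*π) = 280*π.


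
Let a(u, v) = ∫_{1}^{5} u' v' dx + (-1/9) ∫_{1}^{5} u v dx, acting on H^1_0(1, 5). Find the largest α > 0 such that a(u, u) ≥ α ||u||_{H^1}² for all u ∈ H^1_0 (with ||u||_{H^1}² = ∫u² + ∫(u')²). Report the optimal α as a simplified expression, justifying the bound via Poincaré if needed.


α = (-16/9 + π^2)/(π^2 + 16)

Coercivity of a(·,·) on H^1_0(1, 5) means a(u, u) ≥ α ||u||_{H^1}² for every u ∈ H^1_0.
The interval has length L = 4, and Poincaré/coercivity depend only on L. Here a(u, u) = ∫(u')² + (-1/9)·∫u².
Here c = -1/9 < 0 with |c| < (π/L)² = π^2/16, so coercivity still holds. The condition a(u,u) ≥ α||u||_{H^1}² reads (1−α)∫(u')² ≥ (α−c)∫u². Any admissible α is ≤ 1 (rapidly oscillating u have ∫u²/∫(u')² → 0), and α = 1 would force 0 ≥ (1−c)∫u², impossible since c < 1; so 1−α > 0. By the sharp Poincaré inequality on H^1_0 of an interval of length L, ∫(u')² ≥ (π/L)²∫u² with equality for the first sine mode sin(π(x−x₀)/L) (x₀ the left endpoint), so the inequality holds for all u iff (1−α)(π/L)² ≥ α − c, i.e. α ≤ ((π/L)² + c)/((π/L)² + 1) = (1 + c(L/π)²)/(1 + (L/π)²). (Direct route, valid since c ≤ 0: Poincaré gives c∫u² ≥ c(L/π)²∫(u')², so a(u,u) ≥ (1 + c(L/π)²)∫(u')², while ||u||_{H^1}² ≤ (1 + (L/π)²)∫(u')²; dividing yields the same α.) With (π/L)² = π^2/16 and c = -1/9, the largest admissible constant is α = ((π/L)² + c)/((π/L)² + 1).
Simplifying, α = (-16/9 + π^2)/(π^2 + 16).


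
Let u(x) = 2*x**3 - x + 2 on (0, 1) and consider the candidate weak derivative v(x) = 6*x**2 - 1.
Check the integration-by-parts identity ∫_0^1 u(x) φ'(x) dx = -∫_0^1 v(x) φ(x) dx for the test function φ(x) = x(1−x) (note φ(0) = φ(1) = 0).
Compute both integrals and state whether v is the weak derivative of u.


LHS = -2/15, RHS = -2/15. Yes, v = u' weakly.

u(x) = 2*x**3 - x + 2, classical derivative u'(x) = 6*x**2 - 1.
φ(x) = x(1−x), so φ'(x) = 1 - 2*x.
Note φ(0) = φ(1) = 0, so the boundary term u·φ vanishes.
LHS = ∫_0^1 u(x) φ'(x) dx = ∫_0^1 (-4*x^4 + 2*x^3 + 2*x^2 - 5*x + 2) dx. Term by term:
  ∫_0^1 -4*x^4 dx = -4/5;  ∫_0^1 2*x^3 dx = 1/2;  ∫_0^1 2*x^2 dx = 2/3;
  ∫_0^1 -5*x dx = -5/2;  ∫_0^1 2 dx = 2.
Sum: -4/5 + 1/2 + 2/3 − 5/2 + 2 = -2/15.
So LHS = -2/15.
∫_0^1 v(x) φ(x) dx = ∫_0^1 (-6*x^4 + 6*x^3 + x^2 - x) dx. Term by term:
  ∫_0^1 -6*x^4 dx = -6/5;  ∫_0^1 6*x^3 dx = 3/2;  ∫_0^1 x^2 dx = 1/3;
  ∫_0^1 -x dx = -1/2.
Sum: -6/5 + 3/2 + 1/3 − 1/2 = 2/15.
So RHS = -∫_0^1 v(x) φ(x) dx = -2/15.
LHS = RHS, so the identity holds for this test φ.
Moreover u is smooth here and v(x) = u'(x) = 6*x**2 - 1 pointwise, so the identity holds for every test function. Hence v is the weak derivative of u.


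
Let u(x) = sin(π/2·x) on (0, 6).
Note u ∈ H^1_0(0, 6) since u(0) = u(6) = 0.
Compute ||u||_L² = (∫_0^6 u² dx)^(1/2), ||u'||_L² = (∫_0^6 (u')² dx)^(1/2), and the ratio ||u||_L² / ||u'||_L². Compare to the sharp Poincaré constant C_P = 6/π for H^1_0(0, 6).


||u||_L² / ||u'||_L² = 2/π < C_P = 6/π.

u(x) = sin(π/2·x), so u'(x) = π*cos(π*x/2)/2.
Writing u(x) = A·sin(kπx/L) with A = 1 and k = 3, use ∫_0^L sin²(kπx/L) dx = L/2 and ∫_0^L cos²(kπx/L) dx = L/2.
u² = 1·sin²(π/2·x) and (u')² = π^2/4·cos²(π/2·x), and each of sin², cos² integrates to L/2 = 3 over (0, 6).
∫_0^6 u² dx = 3, so ||u||_L² = sqrt(3).
∫_0^6 (u')² dx = 3*π^2/4, so ||u'||_L² = sqrt(3)*π/2.
Ratio ||u||_L² / ||u'||_L² = 2/π.
Sharp Poincaré constant on H^1_0(0, 6) is C_P = L/π = 6/π, achieved by sin(π/6·x).
This is the k = 3 harmonic; the ratio L/(kπ) is strictly less than C_P = L/π, consistent with the sharp inequality ||u||_L² ≤ C_P ||u'||_L².


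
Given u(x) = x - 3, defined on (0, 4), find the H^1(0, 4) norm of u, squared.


||u||_{H^1}^2 = 40/3

The H^1 norm (squared) on an interval (0, L) is
  ||u||_{H^1}^2 = ∫_0^L u(x)^2 dx + ∫_0^L u'(x)^2 dx.
Compute u'(x) = 1.
Then u(x)^2 = x**2 - 6*x + 9 and u'(x)^2 = 1.
Integrate each monomial from 0 to 4 using ∫_0^4 c·x^n dx = c·4^(n+1)/(n+1):
  ∫_0^4 u(x)^2 dx = ∫_0^4 (x^2 - 6*x + 9) dx. Term by term:
    ∫_0^4 x^2 dx = 64/3;  ∫_0^4 -6*x dx = -48;  ∫_0^4 9 dx = 36.
  Sum: 64/3 − 48 + 36 = 28/3.
  ∫_0^4 u'(x)^2 dx = ∫_0^4 (1) dx. Term by term:
    ∫_0^4 1 dx = 4.
Adding: ||u||_{H^1}^2 = 28/3 + 4 = 40/3.


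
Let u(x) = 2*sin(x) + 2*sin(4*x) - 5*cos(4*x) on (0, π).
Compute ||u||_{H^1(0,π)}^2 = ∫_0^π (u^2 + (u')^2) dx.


||u||_{H^1(0,π)}^2 = 136/3 + 501*π/2

u'(x) = 20*sin(4*x) + 2*cos(x) + 8*cos(4*x).
Expand u² and (u')² and integrate term by term on (0, π), using: for integers n ≥ 1, ∫_0^π sin²(nx) dx = ∫_0^π cos²(nx) dx = π/2; for n ≠ n', ∫_0^π sin(nx)sin(n'x) dx = ∫_0^π cos(nx)cos(n'x) dx = 0; and by product-to-sum, ∫_0^π sin(nx)cos(n'x) dx = ½∫_0^π [sin((n+n')x) + sin((n−n')x)] dx, which is 0 when n+n' is even and 2n/(n²−n'²) when n+n' is odd (it need not vanish on (0, π)).
  u² squared terms: (-5)²·∫cos(4x)² dx = 25·π/2 = 25*π/2;  (2)²·∫sin(x)² dx = 4·π/2 = 2*π;  (2)²·∫sin(4x)² dx = 4·π/2 = 2*π.
  u² cross terms: 2·(-5)·(2)·∫cos(4x)·sin(x) dx = -20·(-2/15) = 8/3;  2·(-5)·(2)·∫cos(4x)·sin(4x) dx = -20·(0) = 0;  2·(2)·(2)·∫sin(x)·sin(4x) dx = 8·(0) = 0.
  So ∫_0^π u² dx = 25*π/2 + 2*π + 2*π + 8/3 + 0 + 0 = 8/3 + 33*π/2.
  (u')² squared terms: (2)²·∫cos(x)² dx = 4·π/2 = 2*π;  (8)²·∫cos(4x)² dx = 64·π/2 = 32*π;  (20)²·∫sin(4x)² dx = 400·π/2 = 200*π.
  (u')² cross terms: 2·(2)·(8)·∫cos(x)·cos(4x) dx = 32·(0) = 0;  2·(2)·(20)·∫cos(x)·sin(4x) dx = 80·(8/15) = 128/3;  2·(8)·(20)·∫cos(4x)·sin(4x) dx = 320·(0) = 0.
  So ∫_0^π (u')² dx = 2*π + 32*π + 200*π + 0 + 128/3 + 0 = 128/3 + 234*π.
||u||_{H^1}^2 = (8/3 + 33*π/2) + (128/3 + 234*π) = 136/3 + 501*π/2.


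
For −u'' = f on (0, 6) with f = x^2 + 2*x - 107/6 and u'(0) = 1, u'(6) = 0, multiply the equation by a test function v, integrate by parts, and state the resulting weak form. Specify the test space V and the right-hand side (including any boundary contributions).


V = H^1(0, 6) (v unrestricted at boundary; u is determined up to an additive constant); weak form: ∫_0^6 u'v' dx = ∫_0^6 (x^2 + 2*x - 107/6) v dx − v(0) for all v ∈ V.

Multiply both sides by a test function v and integrate from 0 to 6:
  ∫_0^6 −u''(x) v(x) dx = ∫_0^6 f(x) v(x) dx.
Integrate the LHS by parts once:
  ∫_0^6 −u'' v dx = −[u'(x) v(x)]_0^6 + ∫_0^6 u'(x) v'(x) dx.
Thus ∫_0^6 u'(x) v'(x) dx = ∫_0^6 f(x) v(x) dx + [u'(x) v(x)]_0^6.
Choose V so that boundary terms are either known or forced to vanish.
u has inhomogeneous Neumann u'(0) = 1, u'(6) = 0. [u' v]_0^6 = (0)·v(6) − (1)·v(0) = − v(0). Take V = H^1(0, 6); boundary term becomes part of RHS.
Weak formulation: find u (satisfying any essential BC) such that ∫_0^6 u'(x) v'(x) dx = ∫_0^6 f v dx − v(0) for all v ∈ V (Neumann data are natural BCs: they enter the RHS as boundary terms).
Substituting f(x) = x^2 + 2*x - 107/6, the right-hand side is ∫_0^6 (x^2 + 2*x - 107/6) v dx − v(0).
Compatibility check (pure Neumann): taking v ≡ 1 ∈ V gives 0 = ∫_0^6 f dx + (0) − (1), i.e. ∫_0^6 f dx must equal u'(0) − u'(6) = 1. Indeed ∫_0^6 (x^2 + 2*x - 107/6) dx = 1, so the data are compatible. The solution is then unique only up to an additive constant (fix it e.g. by requiring ∫_0^6 u dx = 0).


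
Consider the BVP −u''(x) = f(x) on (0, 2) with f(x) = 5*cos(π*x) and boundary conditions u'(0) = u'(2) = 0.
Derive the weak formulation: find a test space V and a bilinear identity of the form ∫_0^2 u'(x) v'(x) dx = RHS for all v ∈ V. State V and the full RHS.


V = H^1(0, 2) (no boundary constraint on v; u is determined up to an additive constant); weak form: ∫_0^2 u'v' dx = ∫_0^2 (5*cos(π*x)) v dx for all v ∈ V.

Multiply both sides by a test function v and integrate from 0 to 2:
  ∫_0^2 −u''(x) v(x) dx = ∫_0^2 f(x) v(x) dx.
Integrate the LHS by parts once:
  ∫_0^2 −u'' v dx = −[u'(x) v(x)]_0^2 + ∫_0^2 u'(x) v'(x) dx.
Thus ∫_0^2 u'(x) v'(x) dx = ∫_0^2 f(x) v(x) dx + [u'(x) v(x)]_0^2.
Choose V so that boundary terms are either known or forced to vanish.
u has homogeneous Neumann: u'(0) = u'(2) = 0. So [u' v]_0^2 = 0·v(2) − 0·v(0) = 0 for any v; take V = H^1(0, 2).
Weak formulation: find u (satisfying any essential BC) such that ∫_0^2 u'(x) v'(x) dx = ∫_0^2 f v dx for all v ∈ V (homogeneous Neumann, so boundary terms vanish).
Substituting f(x) = 5*cos(π*x), the right-hand side is ∫_0^2 (5*cos(π*x)) v dx.
Compatibility check (pure Neumann): taking v ≡ 1 ∈ V gives 0 = ∫_0^2 f dx + (0) − (0), i.e. ∫_0^2 f dx must equal u'(0) − u'(2) = 0. Indeed ∫_0^2 (5*cos(π*x)) dx = 0, so the data are compatible. The solution is then unique only up to an additive constant (fix it e.g. by requiring ∫_0^2 u dx = 0).


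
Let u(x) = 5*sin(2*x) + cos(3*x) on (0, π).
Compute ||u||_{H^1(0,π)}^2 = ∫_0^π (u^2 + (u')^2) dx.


||u||_{H^1(0,π)}^2 = -80 + 135*π/2

u'(x) = -3*sin(3*x) + 10*cos(2*x).
Expand u² and (u')² and integrate term by term on (0, π), using: for integers n ≥ 1, ∫_0^π sin²(nx) dx = ∫_0^π cos²(nx) dx = π/2; for n ≠ n', ∫_0^π sin(nx)sin(n'x) dx = ∫_0^π cos(nx)cos(n'x) dx = 0; and by product-to-sum, ∫_0^π sin(nx)cos(n'x) dx = ½∫_0^π [sin((n+n')x) + sin((n−n')x)] dx, which is 0 when n+n' is even and 2n/(n²−n'²) when n+n' is odd (it need not vanish on (0, π)).
  u² squared terms: (5)²·∫sin(2x)² dx = 25·π/2 = 25*π/2;  (1)²·∫cos(3x)² dx = 1·π/2 = π/2.
  u² cross terms: 2·(5)·(1)·∫sin(2x)·cos(3x) dx = 10·(-4/5) = -8.
  So ∫_0^π u² dx = 25*π/2 + π/2 − 8 = -8 + 13*π.
  (u')² squared terms: (-3)²·∫sin(3x)² dx = 9·π/2 = 9*π/2;  (10)²·∫cos(2x)² dx = 100·π/2 = 50*π.
  (u')² cross terms: 2·(-3)·(10)·∫sin(3x)·cos(2x) dx = -60·(6/5) = -72.
  So ∫_0^π (u')² dx = 9*π/2 + 50*π − 72 = -72 + 109*π/2.
||u||_{H^1}^2 = (-8 + 13*π) + (-72 + 109*π/2) = -80 + 135*π/2.


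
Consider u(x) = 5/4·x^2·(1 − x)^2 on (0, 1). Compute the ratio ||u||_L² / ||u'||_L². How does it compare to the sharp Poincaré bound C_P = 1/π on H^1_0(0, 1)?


||u||_L² / ||u'||_L² = sqrt(3)/6 < C_P = 1/π.

u(x) = 5/4·x^2·(1 − x)^2, so u'(x) = 5*x*(x - 1)*(2*x - 1)/2.
u(x) = 5/4·x^2·(1 − x)^2 vanishes at x = 0 and x = 1, so u ∈ H^1_0(0, 1). Differentiate via the product rule and integrate the resulting polynomials term by term.
  ∫_0^1 u² dx = ∫_0^1 (25*x^8/16 - 25*x^7/4 + 75*x^6/8 - 25*x^5/4 + 25*x^4/16) dx. Term by term:
    ∫_0^1 25*x^8/16 dx = 25/144;  ∫_0^1 -25*x^7/4 dx = -25/32;  ∫_0^1 75*x^6/8 dx = 75/56;
    ∫_0^1 -25*x^5/4 dx = -25/24;  ∫_0^1 25*x^4/16 dx = 5/16.
  Sum: 25/144 − 25/32 + 75/56 − 25/24 + 5/16 = 5/2016.
  ∫_0^1 (u')² dx = ∫_0^1 (25*x^6 - 75*x^5 + 325*x^4/4 - 75*x^3/2 + 25*x^2/4) dx. Term by term:
    ∫_0^1 25*x^6 dx = 25/7;  ∫_0^1 -75*x^5 dx = -25/2;  ∫_0^1 325*x^4/4 dx = 65/4;
    ∫_0^1 -75*x^3/2 dx = -75/8;  ∫_0^1 25*x^2/4 dx = 25/12.
  Sum: 25/7 − 25/2 + 65/4 − 75/8 + 25/12 = 5/168.
∫_0^1 u² dx = 5/2016, so ||u||_L² = sqrt(70)/168.
∫_0^1 (u')² dx = 5/168, so ||u'||_L² = sqrt(210)/84.
Ratio ||u||_L² / ||u'||_L² = sqrt(3)/6.
Sharp Poincaré constant on H^1_0(0, 1) is C_P = L/π = 1/π, achieved by sin(π·x).
A polynomial bump cannot attain the sharp Poincaré constant (only the first sine eigenfunction does), so the ratio is strictly less than C_P, consistent with ||u||_L² ≤ C_P ||u'||_L².


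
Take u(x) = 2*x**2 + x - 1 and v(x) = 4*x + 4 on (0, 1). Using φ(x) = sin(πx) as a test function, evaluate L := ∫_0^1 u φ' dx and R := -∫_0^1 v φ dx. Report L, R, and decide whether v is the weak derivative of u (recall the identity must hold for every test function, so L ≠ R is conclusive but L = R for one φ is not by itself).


LHS = -6/π, RHS = -12/π. No, v is not the weak derivative of u.

u(x) = 2*x**2 + x - 1, classical derivative u'(x) = 4*x + 1.
φ(x) = sin(πx), so φ'(x) = π*cos(π*x).
Note φ(0) = φ(1) = 0, so the boundary term u·φ vanishes.
LHS = ∫_0^1 u(x) φ'(x) dx = ∫_0^1 (2*π*x^2*cos(π*x) + π*x*cos(π*x) - π*cos(π*x)) dx. Term by term:
  ∫_0^1 -π*cos(π*x) dx = 0;  ∫_0^1 π*x*cos(π*x) dx = -2/π;  ∫_0^1 2*π*x^2*cos(π*x) dx = -4/π.
Sum: 0 − 2/π − 4/π = -6/π.
So LHS = -6/π.
∫_0^1 v(x) φ(x) dx = ∫_0^1 (4*x*sin(π*x) + 4*sin(π*x)) dx. Term by term:
  ∫_0^1 4*sin(π*x) dx = 8/π;  ∫_0^1 4*x*sin(π*x) dx = 4/π.
Sum: 8/π + 4/π = 12/π.
So RHS = -∫_0^1 v(x) φ(x) dx = -12/π.
LHS − RHS = 6/π ≠ 0, so the identity fails.
(For a valid weak derivative the identity must hold for EVERY test function, in particular this one. The failure shows v is NOT the weak derivative of u.)
Correct weak derivative would be u'(x) = 4*x + 1.


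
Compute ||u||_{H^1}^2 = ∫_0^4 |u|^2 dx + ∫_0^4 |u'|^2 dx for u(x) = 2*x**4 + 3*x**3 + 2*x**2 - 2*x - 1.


||u||_{H^1}^2 = 168157436/315

The H^1 norm (squared) on an interval (0, L) is
  ||u||_{H^1}^2 = ∫_0^L u(x)^2 dx + ∫_0^L u'(x)^2 dx.
Compute u'(x) = 8*x**3 + 9*x**2 + 4*x - 2.
Then u(x)^2 = 4*x**8 + 12*x**7 + 17*x**6 + 4*x**5 - 12*x**4 - 14*x**3 + 4*x + 1 and u'(x)^2 = 64*x**6 + 144*x**5 + 145*x**4 + 40*x**3 - 20*x**2 - 16*x + 4.
Integrate each monomial from 0 to 4 using ∫_0^4 c·x^n dx = c·4^(n+1)/(n+1):
  ∫_0^4 u(x)^2 dx = ∫_0^4 (4*x^8 + 12*x^7 + 17*x^6 + 4*x^5 - 12*x^4 - 14*x^3 + 4*x + 1) dx. Term by term:
    ∫_0^4 4*x^8 dx = 1048576/9;  ∫_0^4 12*x^7 dx = 98304;  ∫_0^4 17*x^6 dx = 278528/7;
    ∫_0^4 4*x^5 dx = 8192/3;  ∫_0^4 -12*x^4 dx = -12288/5;  ∫_0^4 -14*x^3 dx = -896;
    ∫_0^4 4*x dx = 32;  ∫_0^4 1 dx = 4.
  Sum: 1048576/9 + 98304 + 278528/7 + 8192/3 − 12288/5 − 896 + 32 + 4 = 80014796/315.
  ∫_0^4 u'(x)^2 dx = ∫_0^4 (64*x^6 + 144*x^5 + 145*x^4 + 40*x^3 - 20*x^2 - 16*x + 4) dx. Term by term:
    ∫_0^4 64*x^6 dx = 1048576/7;  ∫_0^4 144*x^5 dx = 98304;  ∫_0^4 145*x^4 dx = 29696;
    ∫_0^4 40*x^3 dx = 2560;  ∫_0^4 -20*x^2 dx = -1280/3;  ∫_0^4 -16*x dx = -128;
    ∫_0^4 4 dx = 16.
  Sum: 1048576/7 + 98304 + 29696 + 2560 − 1280/3 − 128 + 16 = 5876176/21.
Adding: ||u||_{H^1}^2 = 80014796/315 + 5876176/21 = 168157436/315.


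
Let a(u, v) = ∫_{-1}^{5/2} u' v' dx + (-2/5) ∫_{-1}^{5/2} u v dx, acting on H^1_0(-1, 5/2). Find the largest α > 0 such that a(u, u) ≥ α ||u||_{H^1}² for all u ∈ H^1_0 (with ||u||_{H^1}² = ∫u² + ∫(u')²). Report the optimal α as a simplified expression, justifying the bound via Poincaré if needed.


α = 2*(-49 + 10*π^2)/(5*(4*π^2 + 49))

Coercivity of a(·,·) on H^1_0(-1, 5/2) means a(u, u) ≥ α ||u||_{H^1}² for every u ∈ H^1_0.
The interval has length L = 7/2, and Poincaré/coercivity depend only on L. Here a(u, u) = ∫(u')² + (-2/5)·∫u².
Here c = -2/5 < 0 with |c| < (π/L)² = 4*π^2/49, so coercivity still holds. The condition a(u,u) ≥ α||u||_{H^1}² reads (1−α)∫(u')² ≥ (α−c)∫u². Any admissible α is ≤ 1 (rapidly oscillating u have ∫u²/∫(u')² → 0), and α = 1 would force 0 ≥ (1−c)∫u², impossible since c < 1; so 1−α > 0. By the sharp Poincaré inequality on H^1_0 of an interval of length L, ∫(u')² ≥ (π/L)²∫u² with equality for the first sine mode sin(π(x−x₀)/L) (x₀ the left endpoint), so the inequality holds for all u iff (1−α)(π/L)² ≥ α − c, i.e. α ≤ ((π/L)² + c)/((π/L)² + 1) = (1 + c(L/π)²)/(1 + (L/π)²). (Direct route, valid since c ≤ 0: Poincaré gives c∫u² ≥ c(L/π)²∫(u')², so a(u,u) ≥ (1 + c(L/π)²)∫(u')², while ||u||_{H^1}² ≤ (1 + (L/π)²)∫(u')²; dividing yields the same α.) With (π/L)² = 4*π^2/49 and c = -2/5, the largest admissible constant is α = ((π/L)² + c)/((π/L)² + 1).
Simplifying, α = 2*(-49 + 10*π^2)/(5*(4*π^2 + 49)).


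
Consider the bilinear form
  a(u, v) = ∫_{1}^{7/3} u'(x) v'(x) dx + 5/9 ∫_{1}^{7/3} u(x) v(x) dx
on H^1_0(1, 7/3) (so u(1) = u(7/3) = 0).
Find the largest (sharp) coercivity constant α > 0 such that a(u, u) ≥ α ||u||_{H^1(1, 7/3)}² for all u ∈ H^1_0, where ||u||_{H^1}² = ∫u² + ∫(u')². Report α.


α = (80 + 81*π^2)/(9*(16 + 9*π^2))

Coercivity of a(·,·) on H^1_0(1, 7/3) means a(u, u) ≥ α ||u||_{H^1}² for every u ∈ H^1_0.
The interval has length L = 4/3, and Poincaré/coercivity depend only on L. Here a(u, u) = ∫(u')² + (5/9)·∫u².
Here 0 < c = 5/9 < 1. The condition a(u,u) ≥ α||u||_{H^1}² reads (1−α)∫(u')² ≥ (α−c)∫u². Any admissible α is ≤ 1 (rapidly oscillating u have ∫u²/∫(u')² → 0), and α = 1 would force 0 ≥ (1−c)∫u², impossible since c < 1; so 1−α > 0. By the sharp Poincaré inequality on H^1_0 of an interval of length L, ∫(u')² ≥ (π/L)²∫u² with equality for the first sine mode sin(π(x−x₀)/L) (x₀ the left endpoint), so the inequality holds for all u iff (1−α)(π/L)² ≥ α − c, i.e. α ≤ ((π/L)² + c)/((π/L)² + 1) = (1 + c(L/π)²)/(1 + (L/π)²). With (π/L)² = 9*π^2/16 and c = 5/9, the largest admissible constant is α = ((π/L)² + c)/((π/L)² + 1).
Simplifying, α = (80 + 81*π^2)/(9*(16 + 9*π^2)).


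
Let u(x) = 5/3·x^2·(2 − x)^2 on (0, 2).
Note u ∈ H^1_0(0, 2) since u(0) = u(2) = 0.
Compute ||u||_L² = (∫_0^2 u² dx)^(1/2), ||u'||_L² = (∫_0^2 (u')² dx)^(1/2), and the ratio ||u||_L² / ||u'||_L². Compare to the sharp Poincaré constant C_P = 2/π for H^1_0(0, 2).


||u||_L² / ||u'||_L² = sqrt(3)/3 < C_P = 2/π.

u(x) = 5/3·x^2·(2 − x)^2, so u'(x) = 20*x*(x - 2)*(x - 1)/3.
u(x) = 5/3·x^2·(2 − x)^2 vanishes at x = 0 and x = 2, so u ∈ H^1_0(0, 2). Differentiate via the product rule and integrate the resulting polynomials term by term.
  ∫_0^2 u² dx = ∫_0^2 (25*x^8/9 - 200*x^7/9 + 200*x^6/3 - 800*x^5/9 + 400*x^4/9) dx. Term by term:
    ∫_0^2 25*x^8/9 dx = 12800/81;  ∫_0^2 -200*x^7/9 dx = -6400/9;  ∫_0^2 200*x^6/3 dx = 25600/21;
    ∫_0^2 -800*x^5/9 dx = -25600/27;  ∫_0^2 400*x^4/9 dx = 2560/9.
  Sum: 12800/81 − 6400/9 + 25600/21 − 25600/27 + 2560/9 = 1280/567.
  ∫_0^2 (u')² dx = ∫_0^2 (400*x^6/9 - 800*x^5/3 + 5200*x^4/9 - 1600*x^3/3 + 1600*x^2/9) dx. Term by term:
    ∫_0^2 400*x^6/9 dx = 51200/63;  ∫_0^2 -800*x^5/3 dx = -25600/9;  ∫_0^2 5200*x^4/9 dx = 33280/9;
    ∫_0^2 -1600*x^3/3 dx = -6400/3;  ∫_0^2 1600*x^2/9 dx = 12800/27.
  Sum: 51200/63 − 25600/9 + 33280/9 − 6400/3 + 12800/27 = 1280/189.
∫_0^2 u² dx = 1280/567, so ||u||_L² = 16*sqrt(35)/63.
∫_0^2 (u')² dx = 1280/189, so ||u'||_L² = 16*sqrt(105)/63.
Ratio ||u||_L² / ||u'||_L² = sqrt(3)/3.
Sharp Poincaré constant on H^1_0(0, 2) is C_P = L/π = 2/π, achieved by sin(π/2·x).
A polynomial bump cannot attain the sharp Poincaré constant (only the first sine eigenfunction does), so the ratio is strictly less than C_P, consistent with ||u||_L² ≤ C_P ||u'||_L².


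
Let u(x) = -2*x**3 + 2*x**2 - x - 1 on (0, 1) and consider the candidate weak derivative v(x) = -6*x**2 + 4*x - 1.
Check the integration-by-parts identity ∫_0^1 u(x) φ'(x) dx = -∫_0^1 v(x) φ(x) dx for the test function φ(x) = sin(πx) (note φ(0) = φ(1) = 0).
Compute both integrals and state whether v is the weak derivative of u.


LHS = -24/π^3 + 4/π, RHS = -24/π^3 + 4/π. Yes, v = u' weakly.

u(x) = -2*x**3 + 2*x**2 - x - 1, classical derivative u'(x) = -6*x**2 + 4*x - 1.
φ(x) = sin(πx), so φ'(x) = π*cos(π*x).
Note φ(0) = φ(1) = 0, so the boundary term u·φ vanishes.
LHS = ∫_0^1 u(x) φ'(x) dx = ∫_0^1 (-2*π*x^3*cos(π*x) + 2*π*x^2*cos(π*x) - π*x*cos(π*x) - π*cos(π*x)) dx. Term by term:
  ∫_0^1 -π*cos(π*x) dx = 0;  ∫_0^1 -π*x*cos(π*x) dx = 2/π;  ∫_0^1 -2*π*x^3*cos(π*x) dx = -24/π^3 + 6/π;
  ∫_0^1 2*π*x^2*cos(π*x) dx = -4/π.
Sum: 0 + 2/π + -24/π^3 + 6/π − 4/π = -24/π^3 + 4/π.
So LHS = -24/π^3 + 4/π.
∫_0^1 v(x) φ(x) dx = ∫_0^1 (-6*x^2*sin(π*x) + 4*x*sin(π*x) - sin(π*x)) dx. Term by term:
  ∫_0^1 -sin(π*x) dx = -2/π;  ∫_0^1 -6*x^2*sin(π*x) dx = -6/π + 24/π^3;  ∫_0^1 4*x*sin(π*x) dx = 4/π.
Sum: -2/π + -6/π + 24/π^3 + 4/π = -4/π + 24/π^3.
So RHS = -∫_0^1 v(x) φ(x) dx = -24/π^3 + 4/π.
LHS = RHS, so the identity holds for this test φ.
Moreover u is smooth here and v(x) = u'(x) = -6*x**2 + 4*x - 1 pointwise, so the identity holds for every test function. Hence v is the weak derivative of u.


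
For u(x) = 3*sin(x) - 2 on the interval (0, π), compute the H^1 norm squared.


||u||_{H^1(0,π)}^2 = -24 + 13*π

u'(x) = 3*cos(x).
Expand u² and (u')² and integrate term by term on (0, π), using: for integers n ≥ 1, ∫_0^π sin²(nx) dx = ∫_0^π cos²(nx) dx = π/2; for n ≠ n', ∫_0^π sin(nx)sin(n'x) dx = ∫_0^π cos(nx)cos(n'x) dx = 0; and by product-to-sum, ∫_0^π sin(nx)cos(n'x) dx = ½∫_0^π [sin((n+n')x) + sin((n−n')x)] dx, which is 0 when n+n' is even and 2n/(n²−n'²) when n+n' is odd (it need not vanish on (0, π)). For the constant mode: ∫_0^π 1 dx = π, ∫_0^π cos(nx) dx = 0, ∫_0^π sin(nx) dx = (1−(−1)^n)/n.
  u² squared terms: (-2)²·∫1 dx = 4·π = 4*π;  (3)²·∫sin(x)² dx = 9·π/2 = 9*π/2.
  u² cross terms: 2·(-2)·(3)·∫1·sin(x) dx = -12·(2) = -24.
  So ∫_0^π u² dx = 4*π + 9*π/2 − 24 = -24 + 17*π/2.
  (u')² squared terms: (3)²·∫cos(x)² dx = 9·π/2 = 9*π/2.
  So ∫_0^π (u')² dx = 9*π/2.
||u||_{H^1}^2 = (-24 + 17*π/2) + (9*π/2) = -24 + 13*π.
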